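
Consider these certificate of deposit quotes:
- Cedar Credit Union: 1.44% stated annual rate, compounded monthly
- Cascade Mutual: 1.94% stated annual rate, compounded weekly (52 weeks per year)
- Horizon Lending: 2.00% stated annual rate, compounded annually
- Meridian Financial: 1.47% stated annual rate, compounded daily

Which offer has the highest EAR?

Horizon Lending

Cedar Credit Union: (1 + 0.0144/12)^12 − 1 = 1.450%
Cascade Mutual: (1 + 0.0194/52)^52 − 1 = 1.959%
Horizon Lending: compounded annually, EAR = 2.000%
Meridian Financial: (1 + 0.0147/365)^365 − 1 = 1.481%
The highest effective annual rate is Horizon Lending at 2.000%.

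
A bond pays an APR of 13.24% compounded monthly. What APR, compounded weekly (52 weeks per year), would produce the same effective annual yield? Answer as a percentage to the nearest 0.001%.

13.184%

EAR = (1 + 0.1324/12)^12 − 1 = 0.140737.
Solve (1 + r/52)^52 = 1.140737: r/52 = 1.140737^(1/52) − 1 = 0.002535, so r = 0.131842 = 13.184%.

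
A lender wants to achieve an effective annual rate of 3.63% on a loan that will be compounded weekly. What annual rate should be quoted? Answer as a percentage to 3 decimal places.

3.567%

(1 + r/52)^52 − 1 = 0.0363, so 1 + r/52 = 1.0363^(1/52).
r/52 = 0.000686, so r = 0.035669 = 3.567%.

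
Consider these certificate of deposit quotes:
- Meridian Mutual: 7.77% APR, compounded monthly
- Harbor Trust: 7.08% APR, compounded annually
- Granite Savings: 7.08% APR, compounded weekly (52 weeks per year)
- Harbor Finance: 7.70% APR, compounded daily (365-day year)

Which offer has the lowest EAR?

Meridian Mutual: (1 + 0.0777/12)^12 − 1 = 8.053%
Harbor Trust: compounded annually, EAR = 7.080%
Granite Savings: (1 + 0.0708/52)^52 − 1 = 7.331%
Harbor Finance: (1 + 0.0770/365)^365 − 1 = 8.003%
The lowest effective annual rate is Harbor Trust at 7.080%.

Harbor Trust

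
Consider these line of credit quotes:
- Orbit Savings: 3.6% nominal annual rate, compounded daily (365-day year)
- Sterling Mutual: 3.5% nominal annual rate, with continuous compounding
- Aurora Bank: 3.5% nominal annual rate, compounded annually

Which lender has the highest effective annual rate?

Orbit Savings

Orbit Savings: (1 + 0.036/365)^365 − 1 = 3.665%
Sterling Mutual: e^0.035 − 1 = 3.562%
Aurora Bank: compounded annually, EAR = 3.500%
The highest effective annual rate is Orbit Savings at 3.665%.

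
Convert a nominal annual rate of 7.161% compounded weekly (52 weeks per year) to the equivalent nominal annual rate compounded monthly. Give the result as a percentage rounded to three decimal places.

7.177%

EAR = (1 + 0.07161/52)^52 − 1 = 0.074183.
Solve (1 + r/12)^12 = 1.074183: r/12 = 1.074183^(1/12) − 1 = 0.005981, so r = 0.071775 = 7.177%.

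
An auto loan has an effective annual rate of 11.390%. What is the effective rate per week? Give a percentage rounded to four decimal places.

The per-week rate i satisfies (1 + i)^52 = 1 + 0.11390.
i = 1.11390^(1/52) − 1 = 0.0020765 = 0.2077%.

0.2077%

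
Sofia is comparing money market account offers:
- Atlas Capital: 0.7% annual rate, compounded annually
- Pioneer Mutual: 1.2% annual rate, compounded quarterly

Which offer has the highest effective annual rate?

Pioneer Mutual

Atlas Capital: compounded annually, EAR = 0.700%
Pioneer Mutual: (1 + 0.012/4)^4 − 1 = 1.205%
The highest effective annual rate is Pioneer Mutual at 1.205%.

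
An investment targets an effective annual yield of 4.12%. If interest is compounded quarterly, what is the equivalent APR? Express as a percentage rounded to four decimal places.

4.0578%

(1 + r/4)^4 − 1 = 0.0412, so 1 + r/4 = 1.0412^(1/4).
r/4 = 0.010145, so r = 0.040578 = 4.0578%.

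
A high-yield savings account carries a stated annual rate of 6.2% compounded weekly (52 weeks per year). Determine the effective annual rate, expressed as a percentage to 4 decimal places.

6.3923%

EAR = (1 + 0.062/52)^52 − 1.
= (1 + 0.001192)^52 − 1 = 1.063923 − 1 = 6.3923%.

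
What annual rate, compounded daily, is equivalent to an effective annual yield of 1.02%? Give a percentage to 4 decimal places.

(1 + r/365)^365 − 1 = 0.0102, so 1 + r/365 = 1.0102^(1/365).
r/365 = 0.000028, so r = 0.010148 = 1.0148%.

1.0148%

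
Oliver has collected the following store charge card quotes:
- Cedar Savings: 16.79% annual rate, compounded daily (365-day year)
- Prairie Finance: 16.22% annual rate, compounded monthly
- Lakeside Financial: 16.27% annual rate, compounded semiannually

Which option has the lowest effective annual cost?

Lakeside Financial

Cedar Savings: (1 + 0.1679/365)^365 − 1 = 18.277%
Prairie Finance: (1 + 0.1622/12)^12 − 1 = 17.482%
Lakeside Financial: (1 + 0.1627/2)^2 − 1 = 16.932%
The lowest effective annual rate is Lakeside Financial at 16.932%.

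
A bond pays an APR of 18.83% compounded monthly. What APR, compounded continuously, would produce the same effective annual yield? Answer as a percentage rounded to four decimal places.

18.6838%

EAR = (1 + 0.1883/12)^12 − 1 = 0.205432.
Equivalent continuous rate: r = ln(1 + 0.205432) = 0.186838 = 18.6838%.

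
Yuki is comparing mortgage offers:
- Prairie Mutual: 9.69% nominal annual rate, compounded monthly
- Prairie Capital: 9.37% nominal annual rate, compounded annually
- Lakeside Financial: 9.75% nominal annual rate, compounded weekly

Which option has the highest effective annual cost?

Prairie Mutual: (1 + 0.0969/12)^12 − 1 = 10.132%
Prairie Capital: compounded annually, EAR = 9.370%
Lakeside Financial: (1 + 0.0975/52)^52 − 1 = 10.231%
The highest effective annual rate is Lakeside Financial at 10.231%.

Lakeside Financial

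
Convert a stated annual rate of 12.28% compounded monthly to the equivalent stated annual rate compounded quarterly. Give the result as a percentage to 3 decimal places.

12.406%

EAR = (1 + 0.1228/12)^12 − 1 = 0.129953.
Solve (1 + r/4)^4 = 1.129953: r/4 = 1.129953^(1/4) − 1 = 0.031015, so r = 0.124061 = 12.406%.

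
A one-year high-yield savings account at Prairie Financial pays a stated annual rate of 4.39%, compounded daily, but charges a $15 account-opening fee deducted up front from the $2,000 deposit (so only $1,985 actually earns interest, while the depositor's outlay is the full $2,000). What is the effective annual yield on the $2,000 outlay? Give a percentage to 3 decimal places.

Value after one year: 1,985 × (1 + 0.0439/365)^365 = 1,985 × 1.044875 = $2,074.08.
Effective yield on the $2,000 outlay: 2,074.08 / 2,000 − 1 = 0.037039 = 3.704%.

3.704%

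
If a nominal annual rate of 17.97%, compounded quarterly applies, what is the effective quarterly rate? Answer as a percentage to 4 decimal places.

With a nominal annual rate compounded quarterly, the periodic rate is the nominal rate divided by 4.
i = 0.1797 / 4 = 0.0449250 = 4.4925%.

4.4925%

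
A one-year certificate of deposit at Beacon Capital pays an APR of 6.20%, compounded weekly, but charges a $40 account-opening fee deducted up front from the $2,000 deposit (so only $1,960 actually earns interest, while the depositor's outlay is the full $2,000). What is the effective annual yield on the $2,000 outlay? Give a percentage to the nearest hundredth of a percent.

Value after one year: 1,960 × (1 + 0.0620/52)^52 = 1,960 × 1.063923 = $2,085.29.
Effective yield on the $2,000 outlay: 2,085.29 / 2,000 − 1 = 0.042645 = 4.26%.

4.26%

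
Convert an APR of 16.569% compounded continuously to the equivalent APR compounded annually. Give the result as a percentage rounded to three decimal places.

EAR under continuous compounding: e^0.16569 − 1 = 0.180207.
Compounded annually, the equivalent nominal rate is the EAR itself: 18.021%.

18.021%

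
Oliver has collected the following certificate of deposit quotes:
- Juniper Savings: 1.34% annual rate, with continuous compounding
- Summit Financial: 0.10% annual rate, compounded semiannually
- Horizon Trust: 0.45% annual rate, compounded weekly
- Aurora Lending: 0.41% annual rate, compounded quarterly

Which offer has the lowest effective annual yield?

Summit Financial

Juniper Savings: e^0.0134 − 1 = 1.349%
Summit Financial: (1 + 0.0010/2)^2 − 1 = 0.100%
Horizon Trust: (1 + 0.0045/52)^52 − 1 = 0.451%
Aurora Lending: (1 + 0.0041/4)^4 − 1 = 0.411%
The lowest effective annual rate is Summit Financial at 0.100%.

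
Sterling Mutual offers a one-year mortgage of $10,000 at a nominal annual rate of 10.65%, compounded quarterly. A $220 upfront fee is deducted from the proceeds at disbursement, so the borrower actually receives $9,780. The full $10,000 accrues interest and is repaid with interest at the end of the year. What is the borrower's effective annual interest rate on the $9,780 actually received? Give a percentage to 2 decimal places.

Amount owed after one year: 10,000 × (1 + 0.1065/4)^4 = 10,000 × 1.110829 = $11,108.29.
Effective rate on net proceeds: 11,108.29 / 9,780 − 1 = 0.135817 = 13.58%.

13.58%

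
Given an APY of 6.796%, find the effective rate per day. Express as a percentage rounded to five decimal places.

The per-day rate i satisfies (1 + i)^365 = 1 + 0.06796.
i = 1.06796^(1/365) − 1 = 0.0001802 = 0.01802%.

0.01802%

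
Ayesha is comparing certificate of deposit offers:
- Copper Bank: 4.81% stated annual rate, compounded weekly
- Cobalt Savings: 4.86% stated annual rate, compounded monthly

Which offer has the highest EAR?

Cobalt Savings

Copper Bank: (1 + 0.0481/52)^52 − 1 = 4.925%
Cobalt Savings: (1 + 0.0486/12)^12 − 1 = 4.970%
The highest effective annual rate is Cobalt Savings at 4.970%.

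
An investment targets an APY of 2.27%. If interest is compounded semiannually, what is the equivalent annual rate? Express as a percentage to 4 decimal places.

(1 + r/2)^2 − 1 = 0.0227, so 1 + r/2 = 1.0227^(1/2).
r/2 = 0.011286, so r = 0.022573 = 2.2573%.

2.2573%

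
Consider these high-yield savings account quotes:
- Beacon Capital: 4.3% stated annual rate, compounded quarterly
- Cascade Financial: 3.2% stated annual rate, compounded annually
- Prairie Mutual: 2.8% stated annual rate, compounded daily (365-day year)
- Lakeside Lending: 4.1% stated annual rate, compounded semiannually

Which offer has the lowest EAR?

Beacon Capital: (1 + 0.043/4)^4 − 1 = 4.370%
Cascade Financial: compounded annually, EAR = 3.200%
Prairie Mutual: (1 + 0.028/365)^365 − 1 = 2.839%
Lakeside Lending: (1 + 0.041/2)^2 − 1 = 4.142%
The lowest effective annual rate is Prairie Mutual at 2.839%.

Prairie Mutual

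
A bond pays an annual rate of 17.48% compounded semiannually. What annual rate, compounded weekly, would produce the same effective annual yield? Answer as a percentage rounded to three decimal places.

16.785%

EAR = (1 + 0.1748/2)^2 − 1 = 0.182439.
Solve (1 + r/52)^52 = 1.182439: r/52 = 1.182439^(1/52) − 1 = 0.003228, so r = 0.167849 = 16.785%.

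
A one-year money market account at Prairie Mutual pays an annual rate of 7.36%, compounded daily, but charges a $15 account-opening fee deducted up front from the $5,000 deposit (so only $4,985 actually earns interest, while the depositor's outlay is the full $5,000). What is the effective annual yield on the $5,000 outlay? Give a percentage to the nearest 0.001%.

7.314%

Value after one year: 4,985 × (1 + 0.0736/365)^365 = 4,985 × 1.076368 = $5,365.70.
Effective yield on the $5,000 outlay: 5,365.70 / 5,000 − 1 = 0.073139 = 7.314%.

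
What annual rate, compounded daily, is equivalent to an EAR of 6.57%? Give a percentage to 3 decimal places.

6.364%

(1 + r/365)^365 − 1 = 0.0657, so 1 + r/365 = 1.0657^(1/365).
r/365 = 0.000174, so r = 0.063637 = 6.364%.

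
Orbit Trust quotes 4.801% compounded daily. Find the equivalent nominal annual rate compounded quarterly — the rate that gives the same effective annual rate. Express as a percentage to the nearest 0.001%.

4.830%

EAR = (1 + 0.04801/365)^365 − 1 = 0.049178.
Solve (1 + r/4)^4 = 1.049178: r/4 = 1.049178^(1/4) − 1 = 0.012074, so r = 0.048296 = 4.830%.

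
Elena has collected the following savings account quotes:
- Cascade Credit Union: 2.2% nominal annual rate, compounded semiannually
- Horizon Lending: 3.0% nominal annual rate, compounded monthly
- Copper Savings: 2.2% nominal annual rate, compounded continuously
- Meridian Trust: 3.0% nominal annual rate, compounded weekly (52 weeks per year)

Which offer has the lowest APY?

Cascade Credit Union

Cascade Credit Union: (1 + 0.022/2)^2 − 1 = 2.212%
Horizon Lending: (1 + 0.030/12)^12 − 1 = 3.042%
Copper Savings: e^0.022 − 1 = 2.224%
Meridian Trust: (1 + 0.030/52)^52 − 1 = 3.045%
The lowest effective annual rate is Cascade Credit Union at 2.212%.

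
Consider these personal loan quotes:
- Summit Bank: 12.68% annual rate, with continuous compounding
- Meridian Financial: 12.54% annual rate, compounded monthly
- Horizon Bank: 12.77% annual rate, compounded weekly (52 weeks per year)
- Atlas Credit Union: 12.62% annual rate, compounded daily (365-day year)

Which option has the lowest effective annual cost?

Meridian Financial

Summit Bank: e^0.1268 − 1 = 13.519%
Meridian Financial: (1 + 0.1254/12)^12 − 1 = 13.286%
Horizon Bank: (1 + 0.1277/52)^52 − 1 = 13.603%
Atlas Credit Union: (1 + 0.1262/365)^365 − 1 = 13.448%
The lowest effective annual rate is Meridian Financial at 13.286%.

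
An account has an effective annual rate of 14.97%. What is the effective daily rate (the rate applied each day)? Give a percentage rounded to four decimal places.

The per-day rate i satisfies (1 + i)^365 = 1 + 0.1497.
i = 1.1497^(1/365) − 1 = 0.0003823 = 0.0382%.

0.0382%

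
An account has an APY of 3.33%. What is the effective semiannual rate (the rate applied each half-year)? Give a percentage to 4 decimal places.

The per-half-year rate i satisfies (1 + i)^2 = 1 + 0.0333.
i = 1.0333^(1/2) − 1 = 0.0165136 = 1.6514%.

1.6514%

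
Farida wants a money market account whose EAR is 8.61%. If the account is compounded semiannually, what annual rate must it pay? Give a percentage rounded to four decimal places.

8.4322%

(1 + r/2)^2 − 1 = 0.0861, so 1 + r/2 = 1.0861^(1/2).
r/2 = 0.042161, so r = 0.084322 = 8.4322%.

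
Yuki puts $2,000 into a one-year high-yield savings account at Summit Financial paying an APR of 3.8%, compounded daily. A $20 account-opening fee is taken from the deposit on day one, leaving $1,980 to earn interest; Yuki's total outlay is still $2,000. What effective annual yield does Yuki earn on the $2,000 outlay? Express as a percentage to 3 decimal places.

2.834%

Value after one year: 1,980 × (1 + 0.038/365)^365 = 1,980 × 1.038729 = $2,056.68.
Effective yield on the $2,000 outlay: 2,056.68 / 2,000 − 1 = 0.028342 = 2.834%.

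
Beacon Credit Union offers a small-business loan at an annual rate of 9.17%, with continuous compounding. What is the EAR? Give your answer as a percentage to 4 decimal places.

9.6036%

With continuous compounding, EAR = e^0.0917 − 1.
e^0.0917 = 1.096036, so EAR = 0.096036 = 9.6036%.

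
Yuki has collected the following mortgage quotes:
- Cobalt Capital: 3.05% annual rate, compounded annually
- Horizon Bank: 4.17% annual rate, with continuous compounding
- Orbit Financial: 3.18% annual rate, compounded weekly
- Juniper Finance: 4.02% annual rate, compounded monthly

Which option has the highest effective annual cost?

Cobalt Capital: compounded annually, EAR = 3.050%
Horizon Bank: e^0.0417 − 1 = 4.258%
Orbit Financial: (1 + 0.0318/52)^52 − 1 = 3.230%
Juniper Finance: (1 + 0.0402/12)^12 − 1 = 4.095%
The highest effective annual rate is Horizon Bank at 4.258%.

Horizon Bank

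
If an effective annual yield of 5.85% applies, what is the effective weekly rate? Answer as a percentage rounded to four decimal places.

The per-week rate i satisfies (1 + i)^52 = 1 + 0.0585.
i = 1.0585^(1/52) − 1 = 0.0010939 = 0.1094%.

0.1094%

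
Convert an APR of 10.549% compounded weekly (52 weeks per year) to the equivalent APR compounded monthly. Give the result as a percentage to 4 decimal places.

EAR = (1 + 0.10549/52)^52 − 1 = 0.111136.
Solve (1 + r/12)^12 = 1.111136: r/12 = 1.111136^(1/12) − 1 = 0.008821, so r = 0.105847 = 10.5847%.

10.5847%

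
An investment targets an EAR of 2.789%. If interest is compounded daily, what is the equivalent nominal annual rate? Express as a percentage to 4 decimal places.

(1 + r/365)^365 − 1 = 0.02789, so 1 + r/365 = 1.02789^(1/365).
r/365 = 0.000075, so r = 0.027509 = 2.7509%.

2.7509%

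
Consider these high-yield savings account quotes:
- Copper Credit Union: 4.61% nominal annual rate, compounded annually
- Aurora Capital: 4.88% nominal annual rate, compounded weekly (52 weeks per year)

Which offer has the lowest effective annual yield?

Copper Credit Union

Copper Credit Union: compounded annually, EAR = 4.610%
Aurora Capital: (1 + 0.0488/52)^52 − 1 = 4.999%
The lowest effective annual rate is Copper Credit Union at 4.610%.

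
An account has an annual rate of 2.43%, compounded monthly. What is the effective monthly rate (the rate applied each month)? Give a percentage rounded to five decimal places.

With a nominal annual rate compounded monthly, the periodic rate is the nominal rate divided by 12.
i = 0.0243 / 12 = 0.0020250 = 0.20250%.

0.20250%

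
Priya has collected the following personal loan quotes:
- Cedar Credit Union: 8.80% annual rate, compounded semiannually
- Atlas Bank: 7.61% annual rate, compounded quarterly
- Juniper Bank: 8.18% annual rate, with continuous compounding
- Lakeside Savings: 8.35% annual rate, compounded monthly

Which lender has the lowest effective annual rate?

Atlas Bank

Cedar Credit Union: (1 + 0.0880/2)^2 − 1 = 8.994%
Atlas Bank: (1 + 0.0761/4)^4 − 1 = 7.830%
Juniper Bank: e^0.0818 − 1 = 8.524%
Lakeside Savings: (1 + 0.0835/12)^12 − 1 = 8.677%
The lowest effective annual rate is Atlas Bank at 7.830%.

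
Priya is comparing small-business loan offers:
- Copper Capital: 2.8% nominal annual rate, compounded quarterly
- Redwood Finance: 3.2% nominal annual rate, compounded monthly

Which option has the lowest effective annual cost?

Copper Capital

Copper Capital: (1 + 0.028/4)^4 − 1 = 2.830%
Redwood Finance: (1 + 0.032/12)^12 − 1 = 3.247%
The lowest effective annual rate is Copper Capital at 2.830%.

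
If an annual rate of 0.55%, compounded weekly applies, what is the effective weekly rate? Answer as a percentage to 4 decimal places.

With a nominal annual rate compounded weekly, the periodic rate is the nominal rate divided by 52.
i = 0.0055 / 52 = 0.0001058 = 0.0106%.

0.0106%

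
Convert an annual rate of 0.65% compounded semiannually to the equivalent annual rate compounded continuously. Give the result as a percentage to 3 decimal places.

EAR = (1 + 0.0065/2)^2 − 1 = 0.006511.
Equivalent continuous rate: r = ln(1 + 0.006511) = 0.006489 = 0.649%.

0.649%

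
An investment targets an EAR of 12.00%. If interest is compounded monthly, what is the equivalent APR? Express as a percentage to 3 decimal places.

(1 + r/12)^12 − 1 = 0.1200, so 1 + r/12 = 1.1200^(1/12).
r/12 = 0.009489, so r = 0.113866 = 11.387%.

11.387%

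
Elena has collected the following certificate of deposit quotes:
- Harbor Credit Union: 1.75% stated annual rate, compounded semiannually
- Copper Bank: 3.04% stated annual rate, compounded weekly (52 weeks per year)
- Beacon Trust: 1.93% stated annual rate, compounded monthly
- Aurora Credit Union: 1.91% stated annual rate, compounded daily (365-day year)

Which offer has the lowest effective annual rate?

Harbor Credit Union: (1 + 0.0175/2)^2 − 1 = 1.758%
Copper Bank: (1 + 0.0304/52)^52 − 1 = 3.086%
Beacon Trust: (1 + 0.0193/12)^12 − 1 = 1.947%
Aurora Credit Union: (1 + 0.0191/365)^365 − 1 = 1.928%
The lowest effective annual rate is Harbor Credit Union at 1.758%.

Harbor Credit Union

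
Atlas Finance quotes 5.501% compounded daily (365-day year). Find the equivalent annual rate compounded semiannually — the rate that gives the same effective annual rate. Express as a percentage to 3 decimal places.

5.577%

EAR = (1 + 0.05501/365)^365 − 1 = 0.056547.
Solve (1 + r/2)^2 = 1.056547: r/2 = 1.056547^(1/2) − 1 = 0.027885, so r = 0.055769 = 5.577%.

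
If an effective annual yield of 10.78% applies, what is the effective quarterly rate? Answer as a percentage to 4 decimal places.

2.5924%

The per-quarter rate i satisfies (1 + i)^4 = 1 + 0.1078.
i = 1.1078^(1/4) − 1 = 0.0259244 = 2.5924%.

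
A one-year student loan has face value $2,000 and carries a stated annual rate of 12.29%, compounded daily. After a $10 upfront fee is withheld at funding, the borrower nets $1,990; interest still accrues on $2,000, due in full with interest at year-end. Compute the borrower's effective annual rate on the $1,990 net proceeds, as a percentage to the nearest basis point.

13.64%

Amount owed after one year: 2,000 × (1 + 0.1229/365)^365 = 2,000 × 1.130748 = $2,261.50.
Effective rate on net proceeds: 2,261.50 / 1,990 − 1 = 0.136430 = 13.64%.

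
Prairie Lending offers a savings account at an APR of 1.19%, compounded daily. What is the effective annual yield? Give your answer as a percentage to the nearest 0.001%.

1.197%

EAR = (1 + 0.0119/365)^365 − 1.
= (1 + 0.000033)^365 − 1 = 1.011971 − 1 = 1.197%.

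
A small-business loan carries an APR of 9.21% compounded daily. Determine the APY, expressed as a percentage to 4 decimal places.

EAR = (1 + 0.0921/365)^365 − 1.
= 1.096462 − 1 = 9.6462%.

9.6462%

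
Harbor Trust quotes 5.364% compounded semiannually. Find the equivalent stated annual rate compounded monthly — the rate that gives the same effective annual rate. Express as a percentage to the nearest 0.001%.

5.305%

EAR = (1 + 0.05364/2)^2 − 1 = 0.054359.
Solve (1 + r/12)^12 = 1.054359: r/12 = 1.054359^(1/12) − 1 = 0.004421, so r = 0.053050 = 5.305%.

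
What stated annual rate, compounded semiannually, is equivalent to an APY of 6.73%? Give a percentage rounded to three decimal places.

6.620%

(1 + r/2)^2 − 1 = 0.0673, so 1 + r/2 = 1.0673^(1/2).
r/2 = 0.033102, so r = 0.066204 = 6.620%.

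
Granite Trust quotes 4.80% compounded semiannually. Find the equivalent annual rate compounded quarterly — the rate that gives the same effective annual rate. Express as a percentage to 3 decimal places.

4.772%

EAR = (1 + 0.0480/2)^2 − 1 = 0.048576.
Solve (1 + r/4)^4 = 1.048576: r/4 = 1.048576^(1/4) − 1 = 0.011929, so r = 0.047715 = 4.772%.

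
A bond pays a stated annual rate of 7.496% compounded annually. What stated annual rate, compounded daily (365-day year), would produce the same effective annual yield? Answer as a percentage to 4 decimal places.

Compounded annually, EAR = nominal = 0.074960.
Solve (1 + r/365)^365 = 1.074960: r/365 = 1.074960^(1/365) − 1 = 0.000198, so r = 0.072291 = 7.2291%.

7.2291%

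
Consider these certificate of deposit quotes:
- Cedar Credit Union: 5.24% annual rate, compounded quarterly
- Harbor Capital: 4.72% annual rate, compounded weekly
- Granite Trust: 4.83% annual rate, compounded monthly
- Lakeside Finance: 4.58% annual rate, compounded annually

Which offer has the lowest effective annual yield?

Cedar Credit Union: (1 + 0.0524/4)^4 − 1 = 5.344%
Harbor Capital: (1 + 0.0472/52)^52 − 1 = 4.831%
Granite Trust: (1 + 0.0483/12)^12 − 1 = 4.938%
Lakeside Finance: compounded annually, EAR = 4.580%
The lowest effective annual rate is Lakeside Finance at 4.580%.

Lakeside Finance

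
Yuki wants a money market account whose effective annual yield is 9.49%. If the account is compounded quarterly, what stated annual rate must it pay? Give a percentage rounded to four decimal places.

(1 + r/4)^4 − 1 = 0.0949, so 1 + r/4 = 1.0949^(1/4).
r/4 = 0.022925, so r = 0.091698 = 9.1698%.

9.1698%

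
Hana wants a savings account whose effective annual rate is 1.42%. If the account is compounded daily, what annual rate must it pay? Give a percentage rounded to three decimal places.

(1 + r/365)^365 − 1 = 0.0142, so 1 + r/365 = 1.0142^(1/365).
r/365 = 0.000039, so r = 0.014100 = 1.410%.

1.410%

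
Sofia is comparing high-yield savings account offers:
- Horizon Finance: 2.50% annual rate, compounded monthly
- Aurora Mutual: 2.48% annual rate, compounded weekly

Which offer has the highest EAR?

Horizon Finance: (1 + 0.0250/12)^12 − 1 = 2.529%
Aurora Mutual: (1 + 0.0248/52)^52 − 1 = 2.510%
The highest effective annual rate is Horizon Finance at 2.529%.

Horizon Finance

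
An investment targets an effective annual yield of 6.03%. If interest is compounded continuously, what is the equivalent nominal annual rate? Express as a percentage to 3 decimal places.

Continuous: nominal r satisfies e^r − 1 = 0.0603.
r = ln(1 + 0.0603) = ln(1.0603) = 0.058552 = 5.855%.

5.855%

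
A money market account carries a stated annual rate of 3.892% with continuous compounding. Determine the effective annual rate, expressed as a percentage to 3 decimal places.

3.969%

With continuous compounding, EAR = e^0.03892 − 1.
e^0.03892 = 1.039687, so EAR = 0.039687 = 3.969%.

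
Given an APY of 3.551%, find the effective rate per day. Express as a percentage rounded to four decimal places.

0.0096%

The per-day rate i satisfies (1 + i)^365 = 1 + 0.03551.
i = 1.03551^(1/365) − 1 = 0.0000956 = 0.0096%.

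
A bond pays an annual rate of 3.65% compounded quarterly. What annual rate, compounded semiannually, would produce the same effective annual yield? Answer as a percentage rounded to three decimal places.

EAR = (1 + 0.0365/4)^4 − 1 = 0.037003.
Solve (1 + r/2)^2 = 1.037003: r/2 = 1.037003^(1/2) − 1 = 0.018333, so r = 0.036667 = 3.667%.

3.667%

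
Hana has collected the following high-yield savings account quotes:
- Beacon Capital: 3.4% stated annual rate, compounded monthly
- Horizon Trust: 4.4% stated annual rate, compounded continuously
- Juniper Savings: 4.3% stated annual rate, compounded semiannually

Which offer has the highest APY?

Horizon Trust

Beacon Capital: (1 + 0.034/12)^12 − 1 = 3.453%
Horizon Trust: e^0.044 − 1 = 4.498%
Juniper Savings: (1 + 0.043/2)^2 − 1 = 4.346%
The highest effective annual rate is Horizon Trust at 4.498%.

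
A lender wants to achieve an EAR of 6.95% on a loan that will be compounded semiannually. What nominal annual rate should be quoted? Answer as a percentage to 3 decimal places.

6.833%

(1 + r/2)^2 − 1 = 0.0695, so 1 + r/2 = 1.0695^(1/2).
r/2 = 0.034166, so r = 0.068333 = 6.833%.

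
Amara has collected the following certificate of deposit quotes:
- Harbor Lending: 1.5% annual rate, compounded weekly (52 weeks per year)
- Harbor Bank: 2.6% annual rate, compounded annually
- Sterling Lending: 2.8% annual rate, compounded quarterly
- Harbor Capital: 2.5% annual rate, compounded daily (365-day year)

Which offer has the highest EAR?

Harbor Lending: (1 + 0.015/52)^52 − 1 = 1.511%
Harbor Bank: compounded annually, EAR = 2.600%
Sterling Lending: (1 + 0.028/4)^4 − 1 = 2.830%
Harbor Capital: (1 + 0.025/365)^365 − 1 = 2.531%
The highest effective annual rate is Sterling Lending at 2.830%.

Sterling Lending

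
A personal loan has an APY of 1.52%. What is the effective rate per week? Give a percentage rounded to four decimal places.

0.0290%

The per-week rate i satisfies (1 + i)^52 = 1 + 0.0152.
i = 1.0152^(1/52) − 1 = 0.0002902 = 0.0290%.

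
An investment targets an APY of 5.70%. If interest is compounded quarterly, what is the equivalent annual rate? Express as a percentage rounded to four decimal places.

(1 + r/4)^4 − 1 = 0.0570, so 1 + r/4 = 1.0570^(1/4).
r/4 = 0.013955, so r = 0.055821 = 5.5821%.

5.5821%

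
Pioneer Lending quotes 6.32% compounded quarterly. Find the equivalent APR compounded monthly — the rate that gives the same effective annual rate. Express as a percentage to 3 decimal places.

EAR = (1 + 0.0632/4)^4 − 1 = 0.064714.
Solve (1 + r/12)^12 = 1.064714: r/12 = 1.064714^(1/12) − 1 = 0.005239, so r = 0.062870 = 6.287%.

6.287%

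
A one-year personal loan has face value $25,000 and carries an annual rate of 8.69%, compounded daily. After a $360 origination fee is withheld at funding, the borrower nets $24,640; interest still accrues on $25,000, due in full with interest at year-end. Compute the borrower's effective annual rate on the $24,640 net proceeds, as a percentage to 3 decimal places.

10.671%

Amount owed after one year: 25,000 × (1 + 0.0869/365)^365 = 25,000 × 1.090776 = $27,269.41.
Effective rate on net proceeds: 27,269.41 / 24,640 − 1 = 0.106713 = 10.671%.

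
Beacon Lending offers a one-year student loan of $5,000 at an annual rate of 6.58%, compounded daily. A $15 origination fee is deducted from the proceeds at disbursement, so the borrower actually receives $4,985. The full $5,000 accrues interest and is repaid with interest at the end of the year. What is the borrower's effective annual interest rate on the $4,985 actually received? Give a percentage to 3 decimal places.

Amount owed after one year: 5,000 × (1 + 0.0658/365)^365 = 5,000 × 1.068007 = $5,340.03.
Effective rate on net proceeds: 5,340.03 / 4,985 − 1 = 0.071220 = 7.122%.

7.122%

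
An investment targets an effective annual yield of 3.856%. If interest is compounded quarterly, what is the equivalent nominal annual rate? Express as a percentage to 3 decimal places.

3.801%

(1 + r/4)^4 − 1 = 0.03856, so 1 + r/4 = 1.03856^(1/4).
r/4 = 0.009504, so r = 0.038015 = 3.801%.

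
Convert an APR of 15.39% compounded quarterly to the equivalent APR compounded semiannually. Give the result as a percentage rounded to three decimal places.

15.686%

EAR = (1 + 0.1539/4)^4 − 1 = 0.163012.
Solve (1 + r/2)^2 = 1.163012: r/2 = 1.163012^(1/2) − 1 = 0.078430, so r = 0.156861 = 15.686%.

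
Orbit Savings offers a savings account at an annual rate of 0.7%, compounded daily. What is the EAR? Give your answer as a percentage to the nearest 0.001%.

0.702%

EAR = (1 + 0.007/365)^365 − 1.
= (1 + 0.000019)^365 − 1 = 1.007024 − 1 = 0.702%.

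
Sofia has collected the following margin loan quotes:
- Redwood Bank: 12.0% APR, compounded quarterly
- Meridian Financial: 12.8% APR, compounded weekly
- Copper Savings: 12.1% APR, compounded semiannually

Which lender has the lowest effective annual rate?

Copper Savings

Redwood Bank: (1 + 0.120/4)^4 − 1 = 12.551%
Meridian Financial: (1 + 0.128/52)^52 − 1 = 13.637%
Copper Savings: (1 + 0.121/2)^2 − 1 = 12.466%
The lowest effective annual rate is Copper Savings at 12.466%.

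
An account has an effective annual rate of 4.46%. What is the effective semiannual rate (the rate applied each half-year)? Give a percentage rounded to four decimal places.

The per-half-year rate i satisfies (1 + i)^2 = 1 + 0.0446.
i = 1.0446^(1/2) − 1 = 0.0220567 = 2.2057%.

2.2057%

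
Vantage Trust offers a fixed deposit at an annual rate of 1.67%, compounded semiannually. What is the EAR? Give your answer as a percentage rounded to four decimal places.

EAR = (1 + 0.0167/2)^2 − 1.
= 1.016770 − 1 = 1.6770%.

1.6770%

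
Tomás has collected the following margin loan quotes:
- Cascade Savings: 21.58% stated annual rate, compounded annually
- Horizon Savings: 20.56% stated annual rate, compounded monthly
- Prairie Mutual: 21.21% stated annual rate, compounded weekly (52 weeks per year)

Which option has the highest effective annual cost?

Prairie Mutual

Cascade Savings: compounded annually, EAR = 21.580%
Horizon Savings: (1 + 0.2056/12)^12 − 1 = 22.612%
Prairie Mutual: (1 + 0.2121/52)^52 − 1 = 23.574%
The highest effective annual rate is Prairie Mutual at 23.574%.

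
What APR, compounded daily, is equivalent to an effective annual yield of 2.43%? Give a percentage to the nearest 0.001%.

(1 + r/365)^365 − 1 = 0.0243, so 1 + r/365 = 1.0243^(1/365).
r/365 = 0.000066, so r = 0.024010 = 2.401%.

2.401%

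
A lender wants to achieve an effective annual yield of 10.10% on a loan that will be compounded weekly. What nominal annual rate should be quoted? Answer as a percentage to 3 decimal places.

(1 + r/52)^52 − 1 = 0.1010, so 1 + r/52 = 1.1010^(1/52).
r/52 = 0.001852, so r = 0.096308 = 9.631%.

9.631%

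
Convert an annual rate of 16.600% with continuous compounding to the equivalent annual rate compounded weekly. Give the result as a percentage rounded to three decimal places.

16.627%

EAR under continuous compounding: e^0.16600 − 1 = 0.180573.
Solve (1 + r/52)^52 = 1.180573: r/52 = 1.180573^(1/52) − 1 = 0.003197, so r = 0.166265 = 16.627%.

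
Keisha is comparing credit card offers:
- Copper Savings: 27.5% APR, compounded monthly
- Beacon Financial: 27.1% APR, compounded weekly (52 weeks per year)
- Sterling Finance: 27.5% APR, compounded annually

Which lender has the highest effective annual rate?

Copper Savings: (1 + 0.275/12)^12 − 1 = 31.245%
Beacon Financial: (1 + 0.271/52)^52 − 1 = 31.035%
Sterling Finance: compounded annually, EAR = 27.500%
The highest effective annual rate is Copper Savings at 31.245%.

Copper Savings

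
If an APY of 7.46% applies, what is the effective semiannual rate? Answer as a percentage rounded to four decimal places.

The per-half-year rate i satisfies (1 + i)^2 = 1 + 0.0746.
i = 1.0746^(1/2) − 1 = 0.0366292 = 3.6629%.

3.6629%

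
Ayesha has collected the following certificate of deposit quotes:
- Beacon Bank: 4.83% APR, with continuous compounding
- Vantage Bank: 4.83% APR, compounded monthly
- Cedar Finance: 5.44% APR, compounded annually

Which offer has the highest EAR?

Beacon Bank: e^0.0483 − 1 = 4.949%
Vantage Bank: (1 + 0.0483/12)^12 − 1 = 4.938%
Cedar Finance: compounded annually, EAR = 5.440%
The highest effective annual rate is Cedar Finance at 5.440%.

Cedar Finance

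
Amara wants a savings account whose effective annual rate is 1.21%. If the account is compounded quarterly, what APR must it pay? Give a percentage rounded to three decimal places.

1.205%

(1 + r/4)^4 − 1 = 0.0121, so 1 + r/4 = 1.0121^(1/4).
r/4 = 0.003011, so r = 0.012045 = 1.205%.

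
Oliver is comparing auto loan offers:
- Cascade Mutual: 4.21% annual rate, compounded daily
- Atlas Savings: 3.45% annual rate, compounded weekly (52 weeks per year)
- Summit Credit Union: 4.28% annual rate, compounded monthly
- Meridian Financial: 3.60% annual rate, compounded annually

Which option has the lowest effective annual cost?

Atlas Savings

Cascade Mutual: (1 + 0.0421/365)^365 − 1 = 4.300%
Atlas Savings: (1 + 0.0345/52)^52 − 1 = 3.509%
Summit Credit Union: (1 + 0.0428/12)^12 − 1 = 4.365%
Meridian Financial: compounded annually, EAR = 3.600%
The lowest effective annual rate is Atlas Savings at 3.509%.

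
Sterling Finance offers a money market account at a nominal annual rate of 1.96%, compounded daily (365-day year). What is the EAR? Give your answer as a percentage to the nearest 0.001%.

1.979%

EAR = (1 + 0.0196/365)^365 − 1.
= 1.019793 − 1 = 1.979%.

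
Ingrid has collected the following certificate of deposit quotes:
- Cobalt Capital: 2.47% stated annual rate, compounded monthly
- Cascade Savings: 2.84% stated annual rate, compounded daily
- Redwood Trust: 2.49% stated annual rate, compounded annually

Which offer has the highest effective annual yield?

Cobalt Capital: (1 + 0.0247/12)^12 − 1 = 2.498%
Cascade Savings: (1 + 0.0284/365)^365 − 1 = 2.881%
Redwood Trust: compounded annually, EAR = 2.490%
The highest effective annual rate is Cascade Savings at 2.881%.

Cascade Savings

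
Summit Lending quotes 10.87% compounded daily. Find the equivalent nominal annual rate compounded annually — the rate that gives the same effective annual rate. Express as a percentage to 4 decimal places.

11.4810%

EAR = (1 + 0.1087/365)^365 − 1 = 0.114810.
Compounded annually, the equivalent nominal rate is the EAR itself: 11.4810%.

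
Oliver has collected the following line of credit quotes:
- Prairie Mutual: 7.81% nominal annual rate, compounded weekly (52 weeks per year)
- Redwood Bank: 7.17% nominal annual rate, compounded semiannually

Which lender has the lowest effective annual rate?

Prairie Mutual: (1 + 0.0781/52)^52 − 1 = 8.117%
Redwood Bank: (1 + 0.0717/2)^2 − 1 = 7.299%
The lowest effective annual rate is Redwood Bank at 7.299%.

Redwood Bank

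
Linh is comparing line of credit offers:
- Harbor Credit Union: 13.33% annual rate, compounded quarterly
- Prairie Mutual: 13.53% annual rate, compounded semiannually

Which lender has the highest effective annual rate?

Harbor Credit Union

Harbor Credit Union: (1 + 0.1333/4)^4 − 1 = 14.011%
Prairie Mutual: (1 + 0.1353/2)^2 − 1 = 13.988%
The highest effective annual rate is Harbor Credit Union at 14.011%.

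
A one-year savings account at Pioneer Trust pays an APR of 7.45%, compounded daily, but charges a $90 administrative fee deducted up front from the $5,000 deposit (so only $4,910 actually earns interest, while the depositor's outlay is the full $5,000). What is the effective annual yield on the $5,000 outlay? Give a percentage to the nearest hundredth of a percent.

Value after one year: 4,910 × (1 + 0.0745/365)^365 = 4,910 × 1.077337 = $5,289.73.
Effective yield on the $5,000 outlay: 5,289.73 / 5,000 − 1 = 0.057945 = 5.79%.

5.79%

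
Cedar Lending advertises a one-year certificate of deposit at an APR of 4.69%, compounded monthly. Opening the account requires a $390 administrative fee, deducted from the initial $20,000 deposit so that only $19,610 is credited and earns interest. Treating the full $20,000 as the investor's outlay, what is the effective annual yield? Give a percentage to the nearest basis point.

2.75%

Value after one year: 19,610 × (1 + 0.0469/12)^12 = 19,610 × 1.047921 = $20,549.74.
Effective yield on the $20,000 outlay: 20,549.74 / 20,000 − 1 = 0.027487 = 2.75%.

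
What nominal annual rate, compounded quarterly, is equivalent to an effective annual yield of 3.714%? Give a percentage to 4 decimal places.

3.6634%

(1 + r/4)^4 − 1 = 0.03714, so 1 + r/4 = 1.03714^(1/4).
r/4 = 0.009158, so r = 0.036634 = 3.6634%.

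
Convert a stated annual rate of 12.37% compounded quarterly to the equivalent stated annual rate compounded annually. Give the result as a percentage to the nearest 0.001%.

12.956%

EAR = (1 + 0.1237/4)^4 − 1 = 0.129557.
Compounded annually, the equivalent nominal rate is the EAR itself: 12.956%.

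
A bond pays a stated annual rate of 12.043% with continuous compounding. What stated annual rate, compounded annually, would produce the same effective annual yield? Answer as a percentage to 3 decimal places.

12.798%

EAR under continuous compounding: e^0.12043 − 1 = 0.127982.
Compounded annually, the equivalent nominal rate is the EAR itself: 12.798%.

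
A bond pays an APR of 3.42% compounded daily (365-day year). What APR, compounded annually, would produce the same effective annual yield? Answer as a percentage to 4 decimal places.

EAR = (1 + 0.0342/365)^365 − 1 = 0.034790.
Compounded annually, the equivalent nominal rate is the EAR itself: 3.4790%.

3.4790%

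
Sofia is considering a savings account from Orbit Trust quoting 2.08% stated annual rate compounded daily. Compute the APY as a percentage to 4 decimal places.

2.1017%

EAR = (1 + 0.0208/365)^365 − 1.
= 1.021017 − 1 = 2.1017%.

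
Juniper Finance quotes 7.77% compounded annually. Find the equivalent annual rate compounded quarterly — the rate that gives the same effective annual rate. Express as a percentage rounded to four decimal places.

7.5533%

Compounded annually, EAR = nominal = 0.077700.
Solve (1 + r/4)^4 = 1.077700: r/4 = 1.077700^(1/4) − 1 = 0.018883, so r = 0.075533 = 7.5533%.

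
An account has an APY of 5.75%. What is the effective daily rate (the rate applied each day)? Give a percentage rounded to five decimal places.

The per-day rate i satisfies (1 + i)^365 = 1 + 0.0575.
i = 1.0575^(1/365) − 1 = 0.0001532 = 0.01532%.

0.01532%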